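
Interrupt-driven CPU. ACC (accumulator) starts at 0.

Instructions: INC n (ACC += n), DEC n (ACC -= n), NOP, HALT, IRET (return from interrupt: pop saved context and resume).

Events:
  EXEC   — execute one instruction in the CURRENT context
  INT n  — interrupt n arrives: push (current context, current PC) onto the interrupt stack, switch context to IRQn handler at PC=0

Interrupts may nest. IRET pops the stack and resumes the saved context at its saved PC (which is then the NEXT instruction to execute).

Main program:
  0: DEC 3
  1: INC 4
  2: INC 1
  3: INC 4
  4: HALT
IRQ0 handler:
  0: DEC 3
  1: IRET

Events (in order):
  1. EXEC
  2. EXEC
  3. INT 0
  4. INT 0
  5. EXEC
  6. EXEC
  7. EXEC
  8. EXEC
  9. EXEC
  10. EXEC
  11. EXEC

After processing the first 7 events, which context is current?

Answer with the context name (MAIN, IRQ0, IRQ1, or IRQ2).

Answer: IRQ0

Derivation:
Event 1 (EXEC): [MAIN] PC=0: DEC 3 -> ACC=-3
Event 2 (EXEC): [MAIN] PC=1: INC 4 -> ACC=1
Event 3 (INT 0): INT 0 arrives: push (MAIN, PC=2), enter IRQ0 at PC=0 (depth now 1)
Event 4 (INT 0): INT 0 arrives: push (IRQ0, PC=0), enter IRQ0 at PC=0 (depth now 2)
Event 5 (EXEC): [IRQ0] PC=0: DEC 3 -> ACC=-2
Event 6 (EXEC): [IRQ0] PC=1: IRET -> resume IRQ0 at PC=0 (depth now 1)
Event 7 (EXEC): [IRQ0] PC=0: DEC 3 -> ACC=-5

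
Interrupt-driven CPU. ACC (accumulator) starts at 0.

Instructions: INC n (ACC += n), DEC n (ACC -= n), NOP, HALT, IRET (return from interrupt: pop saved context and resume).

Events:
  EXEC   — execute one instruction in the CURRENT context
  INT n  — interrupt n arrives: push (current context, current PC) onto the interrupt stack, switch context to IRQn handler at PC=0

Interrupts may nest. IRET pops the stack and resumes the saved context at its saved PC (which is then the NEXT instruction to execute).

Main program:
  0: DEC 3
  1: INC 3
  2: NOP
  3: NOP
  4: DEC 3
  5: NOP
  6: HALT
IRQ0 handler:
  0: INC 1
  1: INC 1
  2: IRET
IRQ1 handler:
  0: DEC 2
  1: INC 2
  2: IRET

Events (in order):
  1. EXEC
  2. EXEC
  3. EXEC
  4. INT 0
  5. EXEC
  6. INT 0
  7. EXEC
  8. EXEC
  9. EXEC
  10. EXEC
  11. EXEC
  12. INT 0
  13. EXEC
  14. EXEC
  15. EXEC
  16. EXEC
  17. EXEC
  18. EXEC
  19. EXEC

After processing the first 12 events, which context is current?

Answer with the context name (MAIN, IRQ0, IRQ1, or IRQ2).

Event 1 (EXEC): [MAIN] PC=0: DEC 3 -> ACC=-3
Event 2 (EXEC): [MAIN] PC=1: INC 3 -> ACC=0
Event 3 (EXEC): [MAIN] PC=2: NOP
Event 4 (INT 0): INT 0 arrives: push (MAIN, PC=3), enter IRQ0 at PC=0 (depth now 1)
Event 5 (EXEC): [IRQ0] PC=0: INC 1 -> ACC=1
Event 6 (INT 0): INT 0 arrives: push (IRQ0, PC=1), enter IRQ0 at PC=0 (depth now 2)
Event 7 (EXEC): [IRQ0] PC=0: INC 1 -> ACC=2
Event 8 (EXEC): [IRQ0] PC=1: INC 1 -> ACC=3
Event 9 (EXEC): [IRQ0] PC=2: IRET -> resume IRQ0 at PC=1 (depth now 1)
Event 10 (EXEC): [IRQ0] PC=1: INC 1 -> ACC=4
Event 11 (EXEC): [IRQ0] PC=2: IRET -> resume MAIN at PC=3 (depth now 0)
Event 12 (INT 0): INT 0 arrives: push (MAIN, PC=3), enter IRQ0 at PC=0 (depth now 1)

Answer: IRQ0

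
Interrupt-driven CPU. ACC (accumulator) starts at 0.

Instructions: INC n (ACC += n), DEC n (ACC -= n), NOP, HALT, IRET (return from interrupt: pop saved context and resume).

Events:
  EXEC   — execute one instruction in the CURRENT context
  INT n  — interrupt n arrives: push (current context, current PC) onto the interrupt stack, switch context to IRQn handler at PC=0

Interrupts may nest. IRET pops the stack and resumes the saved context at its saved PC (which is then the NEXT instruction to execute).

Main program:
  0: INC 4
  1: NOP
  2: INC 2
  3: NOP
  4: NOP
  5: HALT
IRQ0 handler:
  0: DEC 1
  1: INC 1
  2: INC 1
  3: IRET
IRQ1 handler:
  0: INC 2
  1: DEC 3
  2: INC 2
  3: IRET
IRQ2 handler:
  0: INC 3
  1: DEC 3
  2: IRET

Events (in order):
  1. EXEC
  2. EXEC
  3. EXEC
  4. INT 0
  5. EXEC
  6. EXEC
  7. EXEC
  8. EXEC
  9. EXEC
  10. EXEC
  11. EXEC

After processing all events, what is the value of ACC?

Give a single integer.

Event 1 (EXEC): [MAIN] PC=0: INC 4 -> ACC=4
Event 2 (EXEC): [MAIN] PC=1: NOP
Event 3 (EXEC): [MAIN] PC=2: INC 2 -> ACC=6
Event 4 (INT 0): INT 0 arrives: push (MAIN, PC=3), enter IRQ0 at PC=0 (depth now 1)
Event 5 (EXEC): [IRQ0] PC=0: DEC 1 -> ACC=5
Event 6 (EXEC): [IRQ0] PC=1: INC 1 -> ACC=6
Event 7 (EXEC): [IRQ0] PC=2: INC 1 -> ACC=7
Event 8 (EXEC): [IRQ0] PC=3: IRET -> resume MAIN at PC=3 (depth now 0)
Event 9 (EXEC): [MAIN] PC=3: NOP
Event 10 (EXEC): [MAIN] PC=4: NOP
Event 11 (EXEC): [MAIN] PC=5: HALT

Answer: 7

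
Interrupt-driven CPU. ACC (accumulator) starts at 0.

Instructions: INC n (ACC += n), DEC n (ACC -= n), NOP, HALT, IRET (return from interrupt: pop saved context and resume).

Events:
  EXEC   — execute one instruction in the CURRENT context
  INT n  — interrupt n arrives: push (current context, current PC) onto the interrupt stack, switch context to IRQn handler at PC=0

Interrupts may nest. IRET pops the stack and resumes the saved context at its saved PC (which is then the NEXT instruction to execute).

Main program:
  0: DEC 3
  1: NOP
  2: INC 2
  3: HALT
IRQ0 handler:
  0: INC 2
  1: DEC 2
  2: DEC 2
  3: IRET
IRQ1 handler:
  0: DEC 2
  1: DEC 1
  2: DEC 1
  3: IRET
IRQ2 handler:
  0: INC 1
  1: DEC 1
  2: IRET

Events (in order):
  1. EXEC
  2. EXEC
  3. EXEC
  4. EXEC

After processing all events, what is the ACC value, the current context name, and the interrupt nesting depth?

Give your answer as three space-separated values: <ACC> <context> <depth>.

Answer: -1 MAIN 0

Derivation:
Event 1 (EXEC): [MAIN] PC=0: DEC 3 -> ACC=-3
Event 2 (EXEC): [MAIN] PC=1: NOP
Event 3 (EXEC): [MAIN] PC=2: INC 2 -> ACC=-1
Event 4 (EXEC): [MAIN] PC=3: HALT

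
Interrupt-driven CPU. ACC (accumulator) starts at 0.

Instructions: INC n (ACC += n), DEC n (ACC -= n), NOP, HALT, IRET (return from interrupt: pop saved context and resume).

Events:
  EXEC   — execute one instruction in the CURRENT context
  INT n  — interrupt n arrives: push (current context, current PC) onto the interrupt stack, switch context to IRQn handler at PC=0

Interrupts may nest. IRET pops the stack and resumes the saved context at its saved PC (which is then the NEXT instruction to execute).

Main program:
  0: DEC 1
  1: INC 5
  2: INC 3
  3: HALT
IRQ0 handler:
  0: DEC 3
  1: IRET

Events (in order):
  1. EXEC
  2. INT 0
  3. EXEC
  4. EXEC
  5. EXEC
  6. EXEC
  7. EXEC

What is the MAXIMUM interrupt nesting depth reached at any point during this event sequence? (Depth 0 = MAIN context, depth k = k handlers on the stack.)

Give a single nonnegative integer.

Answer: 1

Derivation:
Event 1 (EXEC): [MAIN] PC=0: DEC 1 -> ACC=-1 [depth=0]
Event 2 (INT 0): INT 0 arrives: push (MAIN, PC=1), enter IRQ0 at PC=0 (depth now 1) [depth=1]
Event 3 (EXEC): [IRQ0] PC=0: DEC 3 -> ACC=-4 [depth=1]
Event 4 (EXEC): [IRQ0] PC=1: IRET -> resume MAIN at PC=1 (depth now 0) [depth=0]
Event 5 (EXEC): [MAIN] PC=1: INC 5 -> ACC=1 [depth=0]
Event 6 (EXEC): [MAIN] PC=2: INC 3 -> ACC=4 [depth=0]
Event 7 (EXEC): [MAIN] PC=3: HALT [depth=0]
Max depth observed: 1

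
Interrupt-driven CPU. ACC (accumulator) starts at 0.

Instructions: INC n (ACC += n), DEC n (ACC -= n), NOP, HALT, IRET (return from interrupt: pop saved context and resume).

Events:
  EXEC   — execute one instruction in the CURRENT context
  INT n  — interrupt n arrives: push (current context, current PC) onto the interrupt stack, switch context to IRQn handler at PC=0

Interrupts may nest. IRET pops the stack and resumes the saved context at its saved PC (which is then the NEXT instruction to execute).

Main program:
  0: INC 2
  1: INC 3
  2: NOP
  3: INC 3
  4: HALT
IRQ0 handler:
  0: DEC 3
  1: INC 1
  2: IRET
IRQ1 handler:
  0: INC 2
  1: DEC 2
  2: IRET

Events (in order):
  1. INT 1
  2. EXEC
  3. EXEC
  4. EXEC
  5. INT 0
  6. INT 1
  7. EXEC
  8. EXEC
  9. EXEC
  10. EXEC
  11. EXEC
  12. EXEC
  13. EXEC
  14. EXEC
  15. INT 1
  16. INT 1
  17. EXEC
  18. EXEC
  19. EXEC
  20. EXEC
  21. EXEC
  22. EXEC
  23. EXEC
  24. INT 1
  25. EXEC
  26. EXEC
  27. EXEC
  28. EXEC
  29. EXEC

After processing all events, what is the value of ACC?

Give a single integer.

Answer: 6

Derivation:
Event 1 (INT 1): INT 1 arrives: push (MAIN, PC=0), enter IRQ1 at PC=0 (depth now 1)
Event 2 (EXEC): [IRQ1] PC=0: INC 2 -> ACC=2
Event 3 (EXEC): [IRQ1] PC=1: DEC 2 -> ACC=0
Event 4 (EXEC): [IRQ1] PC=2: IRET -> resume MAIN at PC=0 (depth now 0)
Event 5 (INT 0): INT 0 arrives: push (MAIN, PC=0), enter IRQ0 at PC=0 (depth now 1)
Event 6 (INT 1): INT 1 arrives: push (IRQ0, PC=0), enter IRQ1 at PC=0 (depth now 2)
Event 7 (EXEC): [IRQ1] PC=0: INC 2 -> ACC=2
Event 8 (EXEC): [IRQ1] PC=1: DEC 2 -> ACC=0
Event 9 (EXEC): [IRQ1] PC=2: IRET -> resume IRQ0 at PC=0 (depth now 1)
Event 10 (EXEC): [IRQ0] PC=0: DEC 3 -> ACC=-3
Event 11 (EXEC): [IRQ0] PC=1: INC 1 -> ACC=-2
Event 12 (EXEC): [IRQ0] PC=2: IRET -> resume MAIN at PC=0 (depth now 0)
Event 13 (EXEC): [MAIN] PC=0: INC 2 -> ACC=0
Event 14 (EXEC): [MAIN] PC=1: INC 3 -> ACC=3
Event 15 (INT 1): INT 1 arrives: push (MAIN, PC=2), enter IRQ1 at PC=0 (depth now 1)
Event 16 (INT 1): INT 1 arrives: push (IRQ1, PC=0), enter IRQ1 at PC=0 (depth now 2)
Event 17 (EXEC): [IRQ1] PC=0: INC 2 -> ACC=5
Event 18 (EXEC): [IRQ1] PC=1: DEC 2 -> ACC=3
Event 19 (EXEC): [IRQ1] PC=2: IRET -> resume IRQ1 at PC=0 (depth now 1)
Event 20 (EXEC): [IRQ1] PC=0: INC 2 -> ACC=5
Event 21 (EXEC): [IRQ1] PC=1: DEC 2 -> ACC=3
Event 22 (EXEC): [IRQ1] PC=2: IRET -> resume MAIN at PC=2 (depth now 0)
Event 23 (EXEC): [MAIN] PC=2: NOP
Event 24 (INT 1): INT 1 arrives: push (MAIN, PC=3), enter IRQ1 at PC=0 (depth now 1)
Event 25 (EXEC): [IRQ1] PC=0: INC 2 -> ACC=5
Event 26 (EXEC): [IRQ1] PC=1: DEC 2 -> ACC=3
Event 27 (EXEC): [IRQ1] PC=2: IRET -> resume MAIN at PC=3 (depth now 0)
Event 28 (EXEC): [MAIN] PC=3: INC 3 -> ACC=6
Event 29 (EXEC): [MAIN] PC=4: HALT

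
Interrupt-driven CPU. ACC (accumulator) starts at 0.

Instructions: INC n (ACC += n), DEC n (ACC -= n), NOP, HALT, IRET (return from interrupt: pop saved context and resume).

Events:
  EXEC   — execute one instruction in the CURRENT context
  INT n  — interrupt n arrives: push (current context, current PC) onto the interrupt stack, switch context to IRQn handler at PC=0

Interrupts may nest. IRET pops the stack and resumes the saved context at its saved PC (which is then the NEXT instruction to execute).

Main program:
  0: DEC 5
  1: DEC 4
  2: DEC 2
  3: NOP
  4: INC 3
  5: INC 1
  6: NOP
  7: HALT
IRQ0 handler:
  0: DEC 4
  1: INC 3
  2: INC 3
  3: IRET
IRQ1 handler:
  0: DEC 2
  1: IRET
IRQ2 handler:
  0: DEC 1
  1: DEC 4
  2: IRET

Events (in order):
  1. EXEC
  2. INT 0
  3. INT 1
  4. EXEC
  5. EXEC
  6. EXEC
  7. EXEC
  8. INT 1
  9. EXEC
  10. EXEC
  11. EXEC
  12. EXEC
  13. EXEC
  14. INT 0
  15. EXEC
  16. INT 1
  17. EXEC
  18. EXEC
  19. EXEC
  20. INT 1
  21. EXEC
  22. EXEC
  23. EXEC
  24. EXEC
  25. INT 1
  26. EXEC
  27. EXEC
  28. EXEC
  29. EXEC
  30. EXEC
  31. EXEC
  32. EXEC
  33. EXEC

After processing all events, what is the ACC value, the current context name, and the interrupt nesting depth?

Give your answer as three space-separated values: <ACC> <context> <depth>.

Event 1 (EXEC): [MAIN] PC=0: DEC 5 -> ACC=-5
Event 2 (INT 0): INT 0 arrives: push (MAIN, PC=1), enter IRQ0 at PC=0 (depth now 1)
Event 3 (INT 1): INT 1 arrives: push (IRQ0, PC=0), enter IRQ1 at PC=0 (depth now 2)
Event 4 (EXEC): [IRQ1] PC=0: DEC 2 -> ACC=-7
Event 5 (EXEC): [IRQ1] PC=1: IRET -> resume IRQ0 at PC=0 (depth now 1)
Event 6 (EXEC): [IRQ0] PC=0: DEC 4 -> ACC=-11
Event 7 (EXEC): [IRQ0] PC=1: INC 3 -> ACC=-8
Event 8 (INT 1): INT 1 arrives: push (IRQ0, PC=2), enter IRQ1 at PC=0 (depth now 2)
Event 9 (EXEC): [IRQ1] PC=0: DEC 2 -> ACC=-10
Event 10 (EXEC): [IRQ1] PC=1: IRET -> resume IRQ0 at PC=2 (depth now 1)
Event 11 (EXEC): [IRQ0] PC=2: INC 3 -> ACC=-7
Event 12 (EXEC): [IRQ0] PC=3: IRET -> resume MAIN at PC=1 (depth now 0)
Event 13 (EXEC): [MAIN] PC=1: DEC 4 -> ACC=-11
Event 14 (INT 0): INT 0 arrives: push (MAIN, PC=2), enter IRQ0 at PC=0 (depth now 1)
Event 15 (EXEC): [IRQ0] PC=0: DEC 4 -> ACC=-15
Event 16 (INT 1): INT 1 arrives: push (IRQ0, PC=1), enter IRQ1 at PC=0 (depth now 2)
Event 17 (EXEC): [IRQ1] PC=0: DEC 2 -> ACC=-17
Event 18 (EXEC): [IRQ1] PC=1: IRET -> resume IRQ0 at PC=1 (depth now 1)
Event 19 (EXEC): [IRQ0] PC=1: INC 3 -> ACC=-14
Event 20 (INT 1): INT 1 arrives: push (IRQ0, PC=2), enter IRQ1 at PC=0 (depth now 2)
Event 21 (EXEC): [IRQ1] PC=0: DEC 2 -> ACC=-16
Event 22 (EXEC): [IRQ1] PC=1: IRET -> resume IRQ0 at PC=2 (depth now 1)
Event 23 (EXEC): [IRQ0] PC=2: INC 3 -> ACC=-13
Event 24 (EXEC): [IRQ0] PC=3: IRET -> resume MAIN at PC=2 (depth now 0)
Event 25 (INT 1): INT 1 arrives: push (MAIN, PC=2), enter IRQ1 at PC=0 (depth now 1)
Event 26 (EXEC): [IRQ1] PC=0: DEC 2 -> ACC=-15
Event 27 (EXEC): [IRQ1] PC=1: IRET -> resume MAIN at PC=2 (depth now 0)
Event 28 (EXEC): [MAIN] PC=2: DEC 2 -> ACC=-17
Event 29 (EXEC): [MAIN] PC=3: NOP
Event 30 (EXEC): [MAIN] PC=4: INC 3 -> ACC=-14
Event 31 (EXEC): [MAIN] PC=5: INC 1 -> ACC=-13
Event 32 (EXEC): [MAIN] PC=6: NOP
Event 33 (EXEC): [MAIN] PC=7: HALT

Answer: -13 MAIN 0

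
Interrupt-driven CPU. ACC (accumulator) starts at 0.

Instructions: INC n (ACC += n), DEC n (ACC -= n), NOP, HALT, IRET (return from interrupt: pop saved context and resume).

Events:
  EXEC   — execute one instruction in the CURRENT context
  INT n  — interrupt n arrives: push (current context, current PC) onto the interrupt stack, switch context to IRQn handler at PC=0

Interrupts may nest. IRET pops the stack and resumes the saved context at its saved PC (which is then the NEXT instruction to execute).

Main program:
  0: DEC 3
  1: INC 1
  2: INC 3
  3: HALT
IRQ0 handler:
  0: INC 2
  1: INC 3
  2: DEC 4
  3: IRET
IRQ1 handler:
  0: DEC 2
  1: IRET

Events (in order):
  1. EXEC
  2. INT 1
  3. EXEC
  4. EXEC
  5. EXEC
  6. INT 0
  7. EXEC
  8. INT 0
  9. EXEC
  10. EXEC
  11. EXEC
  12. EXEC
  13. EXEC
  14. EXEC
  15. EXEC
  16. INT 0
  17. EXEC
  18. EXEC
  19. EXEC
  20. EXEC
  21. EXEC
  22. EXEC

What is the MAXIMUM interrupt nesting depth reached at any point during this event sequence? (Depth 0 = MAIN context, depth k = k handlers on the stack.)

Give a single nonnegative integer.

Event 1 (EXEC): [MAIN] PC=0: DEC 3 -> ACC=-3 [depth=0]
Event 2 (INT 1): INT 1 arrives: push (MAIN, PC=1), enter IRQ1 at PC=0 (depth now 1) [depth=1]
Event 3 (EXEC): [IRQ1] PC=0: DEC 2 -> ACC=-5 [depth=1]
Event 4 (EXEC): [IRQ1] PC=1: IRET -> resume MAIN at PC=1 (depth now 0) [depth=0]
Event 5 (EXEC): [MAIN] PC=1: INC 1 -> ACC=-4 [depth=0]
Event 6 (INT 0): INT 0 arrives: push (MAIN, PC=2), enter IRQ0 at PC=0 (depth now 1) [depth=1]
Event 7 (EXEC): [IRQ0] PC=0: INC 2 -> ACC=-2 [depth=1]
Event 8 (INT 0): INT 0 arrives: push (IRQ0, PC=1), enter IRQ0 at PC=0 (depth now 2) [depth=2]
Event 9 (EXEC): [IRQ0] PC=0: INC 2 -> ACC=0 [depth=2]
Event 10 (EXEC): [IRQ0] PC=1: INC 3 -> ACC=3 [depth=2]
Event 11 (EXEC): [IRQ0] PC=2: DEC 4 -> ACC=-1 [depth=2]
Event 12 (EXEC): [IRQ0] PC=3: IRET -> resume IRQ0 at PC=1 (depth now 1) [depth=1]
Event 13 (EXEC): [IRQ0] PC=1: INC 3 -> ACC=2 [depth=1]
Event 14 (EXEC): [IRQ0] PC=2: DEC 4 -> ACC=-2 [depth=1]
Event 15 (EXEC): [IRQ0] PC=3: IRET -> resume MAIN at PC=2 (depth now 0) [depth=0]
Event 16 (INT 0): INT 0 arrives: push (MAIN, PC=2), enter IRQ0 at PC=0 (depth now 1) [depth=1]
Event 17 (EXEC): [IRQ0] PC=0: INC 2 -> ACC=0 [depth=1]
Event 18 (EXEC): [IRQ0] PC=1: INC 3 -> ACC=3 [depth=1]
Event 19 (EXEC): [IRQ0] PC=2: DEC 4 -> ACC=-1 [depth=1]
Event 20 (EXEC): [IRQ0] PC=3: IRET -> resume MAIN at PC=2 (depth now 0) [depth=0]
Event 21 (EXEC): [MAIN] PC=2: INC 3 -> ACC=2 [depth=0]
Event 22 (EXEC): [MAIN] PC=3: HALT [depth=0]
Max depth observed: 2

Answer: 2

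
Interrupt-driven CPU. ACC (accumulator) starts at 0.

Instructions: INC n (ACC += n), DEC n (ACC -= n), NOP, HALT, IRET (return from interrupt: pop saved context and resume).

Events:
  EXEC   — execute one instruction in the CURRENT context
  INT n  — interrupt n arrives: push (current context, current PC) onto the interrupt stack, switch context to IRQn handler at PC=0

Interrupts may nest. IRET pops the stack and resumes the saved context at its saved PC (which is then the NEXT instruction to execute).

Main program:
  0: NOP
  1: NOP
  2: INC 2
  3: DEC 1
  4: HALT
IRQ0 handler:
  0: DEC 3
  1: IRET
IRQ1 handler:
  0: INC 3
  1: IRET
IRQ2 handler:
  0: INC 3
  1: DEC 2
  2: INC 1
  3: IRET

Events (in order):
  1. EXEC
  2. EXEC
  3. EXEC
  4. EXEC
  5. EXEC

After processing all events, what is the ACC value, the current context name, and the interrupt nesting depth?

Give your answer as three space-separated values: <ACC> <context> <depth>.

Answer: 1 MAIN 0

Derivation:
Event 1 (EXEC): [MAIN] PC=0: NOP
Event 2 (EXEC): [MAIN] PC=1: NOP
Event 3 (EXEC): [MAIN] PC=2: INC 2 -> ACC=2
Event 4 (EXEC): [MAIN] PC=3: DEC 1 -> ACC=1
Event 5 (EXEC): [MAIN] PC=4: HALT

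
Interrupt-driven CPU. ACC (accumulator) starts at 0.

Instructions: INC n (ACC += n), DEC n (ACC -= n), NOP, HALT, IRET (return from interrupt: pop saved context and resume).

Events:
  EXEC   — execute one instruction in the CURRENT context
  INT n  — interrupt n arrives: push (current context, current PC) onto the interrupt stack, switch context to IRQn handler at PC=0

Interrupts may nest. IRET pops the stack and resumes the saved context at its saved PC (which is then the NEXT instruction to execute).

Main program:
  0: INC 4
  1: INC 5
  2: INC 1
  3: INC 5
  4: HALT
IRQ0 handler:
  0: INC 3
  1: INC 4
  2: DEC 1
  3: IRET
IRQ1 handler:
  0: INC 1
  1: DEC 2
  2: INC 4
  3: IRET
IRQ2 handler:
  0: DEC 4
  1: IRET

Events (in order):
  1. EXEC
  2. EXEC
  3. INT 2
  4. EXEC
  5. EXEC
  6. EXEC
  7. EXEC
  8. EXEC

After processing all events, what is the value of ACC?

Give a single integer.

Answer: 11

Derivation:
Event 1 (EXEC): [MAIN] PC=0: INC 4 -> ACC=4
Event 2 (EXEC): [MAIN] PC=1: INC 5 -> ACC=9
Event 3 (INT 2): INT 2 arrives: push (MAIN, PC=2), enter IRQ2 at PC=0 (depth now 1)
Event 4 (EXEC): [IRQ2] PC=0: DEC 4 -> ACC=5
Event 5 (EXEC): [IRQ2] PC=1: IRET -> resume MAIN at PC=2 (depth now 0)
Event 6 (EXEC): [MAIN] PC=2: INC 1 -> ACC=6
Event 7 (EXEC): [MAIN] PC=3: INC 5 -> ACC=11
Event 8 (EXEC): [MAIN] PC=4: HALT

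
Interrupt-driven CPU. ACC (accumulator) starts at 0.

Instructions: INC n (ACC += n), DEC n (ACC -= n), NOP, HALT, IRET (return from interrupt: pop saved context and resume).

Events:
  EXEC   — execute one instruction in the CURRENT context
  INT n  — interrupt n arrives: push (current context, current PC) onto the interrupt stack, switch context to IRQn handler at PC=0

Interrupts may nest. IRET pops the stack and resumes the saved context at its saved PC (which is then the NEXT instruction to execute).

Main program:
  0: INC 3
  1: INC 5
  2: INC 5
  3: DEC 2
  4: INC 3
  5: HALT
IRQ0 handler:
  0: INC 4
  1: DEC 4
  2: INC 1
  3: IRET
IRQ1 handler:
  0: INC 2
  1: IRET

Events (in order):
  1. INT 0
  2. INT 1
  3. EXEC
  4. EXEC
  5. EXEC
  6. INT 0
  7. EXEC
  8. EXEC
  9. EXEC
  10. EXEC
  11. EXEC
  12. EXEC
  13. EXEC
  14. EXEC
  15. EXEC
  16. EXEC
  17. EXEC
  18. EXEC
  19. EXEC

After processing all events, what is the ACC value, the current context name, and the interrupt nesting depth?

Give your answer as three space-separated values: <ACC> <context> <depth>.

Event 1 (INT 0): INT 0 arrives: push (MAIN, PC=0), enter IRQ0 at PC=0 (depth now 1)
Event 2 (INT 1): INT 1 arrives: push (IRQ0, PC=0), enter IRQ1 at PC=0 (depth now 2)
Event 3 (EXEC): [IRQ1] PC=0: INC 2 -> ACC=2
Event 4 (EXEC): [IRQ1] PC=1: IRET -> resume IRQ0 at PC=0 (depth now 1)
Event 5 (EXEC): [IRQ0] PC=0: INC 4 -> ACC=6
Event 6 (INT 0): INT 0 arrives: push (IRQ0, PC=1), enter IRQ0 at PC=0 (depth now 2)
Event 7 (EXEC): [IRQ0] PC=0: INC 4 -> ACC=10
Event 8 (EXEC): [IRQ0] PC=1: DEC 4 -> ACC=6
Event 9 (EXEC): [IRQ0] PC=2: INC 1 -> ACC=7
Event 10 (EXEC): [IRQ0] PC=3: IRET -> resume IRQ0 at PC=1 (depth now 1)
Event 11 (EXEC): [IRQ0] PC=1: DEC 4 -> ACC=3
Event 12 (EXEC): [IRQ0] PC=2: INC 1 -> ACC=4
Event 13 (EXEC): [IRQ0] PC=3: IRET -> resume MAIN at PC=0 (depth now 0)
Event 14 (EXEC): [MAIN] PC=0: INC 3 -> ACC=7
Event 15 (EXEC): [MAIN] PC=1: INC 5 -> ACC=12
Event 16 (EXEC): [MAIN] PC=2: INC 5 -> ACC=17
Event 17 (EXEC): [MAIN] PC=3: DEC 2 -> ACC=15
Event 18 (EXEC): [MAIN] PC=4: INC 3 -> ACC=18
Event 19 (EXEC): [MAIN] PC=5: HALT

Answer: 18 MAIN 0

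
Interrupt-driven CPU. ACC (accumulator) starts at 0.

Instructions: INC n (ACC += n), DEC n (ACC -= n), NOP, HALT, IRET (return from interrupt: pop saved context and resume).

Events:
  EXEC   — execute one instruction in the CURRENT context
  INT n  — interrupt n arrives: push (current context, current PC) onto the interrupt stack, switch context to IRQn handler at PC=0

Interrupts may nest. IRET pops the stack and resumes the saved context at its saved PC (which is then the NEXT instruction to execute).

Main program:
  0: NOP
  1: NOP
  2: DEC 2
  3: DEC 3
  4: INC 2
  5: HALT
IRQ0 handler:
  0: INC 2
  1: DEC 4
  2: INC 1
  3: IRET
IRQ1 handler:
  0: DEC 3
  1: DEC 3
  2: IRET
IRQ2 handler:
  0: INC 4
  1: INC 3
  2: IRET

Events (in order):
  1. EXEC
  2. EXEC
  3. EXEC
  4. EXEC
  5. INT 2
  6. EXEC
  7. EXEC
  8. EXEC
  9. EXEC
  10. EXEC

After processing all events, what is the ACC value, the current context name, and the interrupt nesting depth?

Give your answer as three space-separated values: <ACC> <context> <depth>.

Event 1 (EXEC): [MAIN] PC=0: NOP
Event 2 (EXEC): [MAIN] PC=1: NOP
Event 3 (EXEC): [MAIN] PC=2: DEC 2 -> ACC=-2
Event 4 (EXEC): [MAIN] PC=3: DEC 3 -> ACC=-5
Event 5 (INT 2): INT 2 arrives: push (MAIN, PC=4), enter IRQ2 at PC=0 (depth now 1)
Event 6 (EXEC): [IRQ2] PC=0: INC 4 -> ACC=-1
Event 7 (EXEC): [IRQ2] PC=1: INC 3 -> ACC=2
Event 8 (EXEC): [IRQ2] PC=2: IRET -> resume MAIN at PC=4 (depth now 0)
Event 9 (EXEC): [MAIN] PC=4: INC 2 -> ACC=4
Event 10 (EXEC): [MAIN] PC=5: HALT

Answer: 4 MAIN 0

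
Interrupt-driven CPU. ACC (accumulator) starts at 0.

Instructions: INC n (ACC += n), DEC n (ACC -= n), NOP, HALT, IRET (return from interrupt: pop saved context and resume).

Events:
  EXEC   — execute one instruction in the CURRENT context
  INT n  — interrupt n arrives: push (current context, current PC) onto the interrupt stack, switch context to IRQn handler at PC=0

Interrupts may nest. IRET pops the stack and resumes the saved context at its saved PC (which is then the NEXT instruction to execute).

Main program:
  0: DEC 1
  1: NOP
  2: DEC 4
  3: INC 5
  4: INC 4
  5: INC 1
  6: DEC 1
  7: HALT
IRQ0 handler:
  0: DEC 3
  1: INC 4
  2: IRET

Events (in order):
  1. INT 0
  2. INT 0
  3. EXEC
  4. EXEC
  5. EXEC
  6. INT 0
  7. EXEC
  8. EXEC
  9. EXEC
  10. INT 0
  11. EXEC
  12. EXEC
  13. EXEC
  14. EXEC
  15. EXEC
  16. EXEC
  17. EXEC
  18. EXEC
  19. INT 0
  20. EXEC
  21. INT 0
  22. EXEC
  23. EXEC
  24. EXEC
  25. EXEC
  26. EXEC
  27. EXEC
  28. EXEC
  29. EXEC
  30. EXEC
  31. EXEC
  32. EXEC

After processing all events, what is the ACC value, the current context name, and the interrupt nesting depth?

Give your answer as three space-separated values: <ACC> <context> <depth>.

Answer: 10 MAIN 0

Derivation:
Event 1 (INT 0): INT 0 arrives: push (MAIN, PC=0), enter IRQ0 at PC=0 (depth now 1)
Event 2 (INT 0): INT 0 arrives: push (IRQ0, PC=0), enter IRQ0 at PC=0 (depth now 2)
Event 3 (EXEC): [IRQ0] PC=0: DEC 3 -> ACC=-3
Event 4 (EXEC): [IRQ0] PC=1: INC 4 -> ACC=1
Event 5 (EXEC): [IRQ0] PC=2: IRET -> resume IRQ0 at PC=0 (depth now 1)
Event 6 (INT 0): INT 0 arrives: push (IRQ0, PC=0), enter IRQ0 at PC=0 (depth now 2)
Event 7 (EXEC): [IRQ0] PC=0: DEC 3 -> ACC=-2
Event 8 (EXEC): [IRQ0] PC=1: INC 4 -> ACC=2
Event 9 (EXEC): [IRQ0] PC=2: IRET -> resume IRQ0 at PC=0 (depth now 1)
Event 10 (INT 0): INT 0 arrives: push (IRQ0, PC=0), enter IRQ0 at PC=0 (depth now 2)
Event 11 (EXEC): [IRQ0] PC=0: DEC 3 -> ACC=-1
Event 12 (EXEC): [IRQ0] PC=1: INC 4 -> ACC=3
Event 13 (EXEC): [IRQ0] PC=2: IRET -> resume IRQ0 at PC=0 (depth now 1)
Event 14 (EXEC): [IRQ0] PC=0: DEC 3 -> ACC=0
Event 15 (EXEC): [IRQ0] PC=1: INC 4 -> ACC=4
Event 16 (EXEC): [IRQ0] PC=2: IRET -> resume MAIN at PC=0 (depth now 0)
Event 17 (EXEC): [MAIN] PC=0: DEC 1 -> ACC=3
Event 18 (EXEC): [MAIN] PC=1: NOP
Event 19 (INT 0): INT 0 arrives: push (MAIN, PC=2), enter IRQ0 at PC=0 (depth now 1)
Event 20 (EXEC): [IRQ0] PC=0: DEC 3 -> ACC=0
Event 21 (INT 0): INT 0 arrives: push (IRQ0, PC=1), enter IRQ0 at PC=0 (depth now 2)
Event 22 (EXEC): [IRQ0] PC=0: DEC 3 -> ACC=-3
Event 23 (EXEC): [IRQ0] PC=1: INC 4 -> ACC=1
Event 24 (EXEC): [IRQ0] PC=2: IRET -> resume IRQ0 at PC=1 (depth now 1)
Event 25 (EXEC): [IRQ0] PC=1: INC 4 -> ACC=5
Event 26 (EXEC): [IRQ0] PC=2: IRET -> resume MAIN at PC=2 (depth now 0)
Event 27 (EXEC): [MAIN] PC=2: DEC 4 -> ACC=1
Event 28 (EXEC): [MAIN] PC=3: INC 5 -> ACC=6
Event 29 (EXEC): [MAIN] PC=4: INC 4 -> ACC=10
Event 30 (EXEC): [MAIN] PC=5: INC 1 -> ACC=11
Event 31 (EXEC): [MAIN] PC=6: DEC 1 -> ACC=10
Event 32 (EXEC): [MAIN] PC=7: HALT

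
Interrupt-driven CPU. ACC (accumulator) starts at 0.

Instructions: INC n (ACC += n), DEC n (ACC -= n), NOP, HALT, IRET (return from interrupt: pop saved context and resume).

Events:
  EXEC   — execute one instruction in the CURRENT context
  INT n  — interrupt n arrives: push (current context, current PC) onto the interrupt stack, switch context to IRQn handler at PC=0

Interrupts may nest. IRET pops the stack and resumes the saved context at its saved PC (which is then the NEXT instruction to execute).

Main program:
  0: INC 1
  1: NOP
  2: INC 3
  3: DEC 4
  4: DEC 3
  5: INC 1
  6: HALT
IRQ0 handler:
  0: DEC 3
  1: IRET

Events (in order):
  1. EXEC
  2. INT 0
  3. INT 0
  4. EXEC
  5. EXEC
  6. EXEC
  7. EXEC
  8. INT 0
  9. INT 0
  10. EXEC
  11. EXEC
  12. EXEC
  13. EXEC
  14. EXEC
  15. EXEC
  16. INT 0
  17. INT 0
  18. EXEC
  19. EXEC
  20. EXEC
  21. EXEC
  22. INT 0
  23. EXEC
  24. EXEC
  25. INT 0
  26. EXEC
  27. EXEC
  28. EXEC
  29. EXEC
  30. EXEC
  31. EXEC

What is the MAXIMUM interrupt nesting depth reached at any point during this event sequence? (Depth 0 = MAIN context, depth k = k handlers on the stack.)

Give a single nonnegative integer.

Answer: 2

Derivation:
Event 1 (EXEC): [MAIN] PC=0: INC 1 -> ACC=1 [depth=0]
Event 2 (INT 0): INT 0 arrives: push (MAIN, PC=1), enter IRQ0 at PC=0 (depth now 1) [depth=1]
Event 3 (INT 0): INT 0 arrives: push (IRQ0, PC=0), enter IRQ0 at PC=0 (depth now 2) [depth=2]
Event 4 (EXEC): [IRQ0] PC=0: DEC 3 -> ACC=-2 [depth=2]
Event 5 (EXEC): [IRQ0] PC=1: IRET -> resume IRQ0 at PC=0 (depth now 1) [depth=1]
Event 6 (EXEC): [IRQ0] PC=0: DEC 3 -> ACC=-5 [depth=1]
Event 7 (EXEC): [IRQ0] PC=1: IRET -> resume MAIN at PC=1 (depth now 0) [depth=0]
Event 8 (INT 0): INT 0 arrives: push (MAIN, PC=1), enter IRQ0 at PC=0 (depth now 1) [depth=1]
Event 9 (INT 0): INT 0 arrives: push (IRQ0, PC=0), enter IRQ0 at PC=0 (depth now 2) [depth=2]
Event 10 (EXEC): [IRQ0] PC=0: DEC 3 -> ACC=-8 [depth=2]
Event 11 (EXEC): [IRQ0] PC=1: IRET -> resume IRQ0 at PC=0 (depth now 1) [depth=1]
Event 12 (EXEC): [IRQ0] PC=0: DEC 3 -> ACC=-11 [depth=1]
Event 13 (EXEC): [IRQ0] PC=1: IRET -> resume MAIN at PC=1 (depth now 0) [depth=0]
Event 14 (EXEC): [MAIN] PC=1: NOP [depth=0]
Event 15 (EXEC): [MAIN] PC=2: INC 3 -> ACC=-8 [depth=0]
Event 16 (INT 0): INT 0 arrives: push (MAIN, PC=3), enter IRQ0 at PC=0 (depth now 1) [depth=1]
Event 17 (INT 0): INT 0 arrives: push (IRQ0, PC=0), enter IRQ0 at PC=0 (depth now 2) [depth=2]
Event 18 (EXEC): [IRQ0] PC=0: DEC 3 -> ACC=-11 [depth=2]
Event 19 (EXEC): [IRQ0] PC=1: IRET -> resume IRQ0 at PC=0 (depth now 1) [depth=1]
Event 20 (EXEC): [IRQ0] PC=0: DEC 3 -> ACC=-14 [depth=1]
Event 21 (EXEC): [IRQ0] PC=1: IRET -> resume MAIN at PC=3 (depth now 0) [depth=0]
Event 22 (INT 0): INT 0 arrives: push (MAIN, PC=3), enter IRQ0 at PC=0 (depth now 1) [depth=1]
Event 23 (EXEC): [IRQ0] PC=0: DEC 3 -> ACC=-17 [depth=1]
Event 24 (EXEC): [IRQ0] PC=1: IRET -> resume MAIN at PC=3 (depth now 0) [depth=0]
Event 25 (INT 0): INT 0 arrives: push (MAIN, PC=3), enter IRQ0 at PC=0 (depth now 1) [depth=1]
Event 26 (EXEC): [IRQ0] PC=0: DEC 3 -> ACC=-20 [depth=1]
Event 27 (EXEC): [IRQ0] PC=1: IRET -> resume MAIN at PC=3 (depth now 0) [depth=0]
Event 28 (EXEC): [MAIN] PC=3: DEC 4 -> ACC=-24 [depth=0]
Event 29 (EXEC): [MAIN] PC=4: DEC 3 -> ACC=-27 [depth=0]
Event 30 (EXEC): [MAIN] PC=5: INC 1 -> ACC=-26 [depth=0]
Event 31 (EXEC): [MAIN] PC=6: HALT [depth=0]
Max depth observed: 2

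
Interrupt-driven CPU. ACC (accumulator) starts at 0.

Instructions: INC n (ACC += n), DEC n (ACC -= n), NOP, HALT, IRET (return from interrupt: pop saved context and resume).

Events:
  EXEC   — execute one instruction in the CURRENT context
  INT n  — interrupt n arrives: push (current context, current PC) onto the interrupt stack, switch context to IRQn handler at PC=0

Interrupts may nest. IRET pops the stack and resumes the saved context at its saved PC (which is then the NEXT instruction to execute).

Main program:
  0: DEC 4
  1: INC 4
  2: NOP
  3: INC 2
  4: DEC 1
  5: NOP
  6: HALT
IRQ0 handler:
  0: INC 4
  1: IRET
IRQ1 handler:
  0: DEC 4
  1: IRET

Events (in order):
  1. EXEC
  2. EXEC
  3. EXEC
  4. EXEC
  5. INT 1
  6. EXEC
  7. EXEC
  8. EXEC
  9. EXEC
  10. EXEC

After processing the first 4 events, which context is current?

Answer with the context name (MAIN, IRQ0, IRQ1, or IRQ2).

Event 1 (EXEC): [MAIN] PC=0: DEC 4 -> ACC=-4
Event 2 (EXEC): [MAIN] PC=1: INC 4 -> ACC=0
Event 3 (EXEC): [MAIN] PC=2: NOP
Event 4 (EXEC): [MAIN] PC=3: INC 2 -> ACC=2

Answer: MAIN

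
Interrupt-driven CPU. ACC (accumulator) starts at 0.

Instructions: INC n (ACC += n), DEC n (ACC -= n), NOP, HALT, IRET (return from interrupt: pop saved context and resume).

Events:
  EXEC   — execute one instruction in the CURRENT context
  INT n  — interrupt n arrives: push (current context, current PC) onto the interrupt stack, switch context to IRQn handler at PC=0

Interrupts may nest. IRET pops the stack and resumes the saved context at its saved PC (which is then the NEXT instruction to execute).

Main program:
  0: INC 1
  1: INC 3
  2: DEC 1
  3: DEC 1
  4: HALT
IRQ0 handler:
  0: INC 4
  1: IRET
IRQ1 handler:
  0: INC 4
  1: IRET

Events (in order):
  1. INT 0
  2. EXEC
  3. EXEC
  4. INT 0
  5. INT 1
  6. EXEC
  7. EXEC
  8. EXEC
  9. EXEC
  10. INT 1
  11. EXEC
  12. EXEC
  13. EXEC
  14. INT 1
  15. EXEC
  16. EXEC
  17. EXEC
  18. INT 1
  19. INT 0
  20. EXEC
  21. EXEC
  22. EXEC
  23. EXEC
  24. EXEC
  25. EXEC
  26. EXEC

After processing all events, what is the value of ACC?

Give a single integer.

Event 1 (INT 0): INT 0 arrives: push (MAIN, PC=0), enter IRQ0 at PC=0 (depth now 1)
Event 2 (EXEC): [IRQ0] PC=0: INC 4 -> ACC=4
Event 3 (EXEC): [IRQ0] PC=1: IRET -> resume MAIN at PC=0 (depth now 0)
Event 4 (INT 0): INT 0 arrives: push (MAIN, PC=0), enter IRQ0 at PC=0 (depth now 1)
Event 5 (INT 1): INT 1 arrives: push (IRQ0, PC=0), enter IRQ1 at PC=0 (depth now 2)
Event 6 (EXEC): [IRQ1] PC=0: INC 4 -> ACC=8
Event 7 (EXEC): [IRQ1] PC=1: IRET -> resume IRQ0 at PC=0 (depth now 1)
Event 8 (EXEC): [IRQ0] PC=0: INC 4 -> ACC=12
Event 9 (EXEC): [IRQ0] PC=1: IRET -> resume MAIN at PC=0 (depth now 0)
Event 10 (INT 1): INT 1 arrives: push (MAIN, PC=0), enter IRQ1 at PC=0 (depth now 1)
Event 11 (EXEC): [IRQ1] PC=0: INC 4 -> ACC=16
Event 12 (EXEC): [IRQ1] PC=1: IRET -> resume MAIN at PC=0 (depth now 0)
Event 13 (EXEC): [MAIN] PC=0: INC 1 -> ACC=17
Event 14 (INT 1): INT 1 arrives: push (MAIN, PC=1), enter IRQ1 at PC=0 (depth now 1)
Event 15 (EXEC): [IRQ1] PC=0: INC 4 -> ACC=21
Event 16 (EXEC): [IRQ1] PC=1: IRET -> resume MAIN at PC=1 (depth now 0)
Event 17 (EXEC): [MAIN] PC=1: INC 3 -> ACC=24
Event 18 (INT 1): INT 1 arrives: push (MAIN, PC=2), enter IRQ1 at PC=0 (depth now 1)
Event 19 (INT 0): INT 0 arrives: push (IRQ1, PC=0), enter IRQ0 at PC=0 (depth now 2)
Event 20 (EXEC): [IRQ0] PC=0: INC 4 -> ACC=28
Event 21 (EXEC): [IRQ0] PC=1: IRET -> resume IRQ1 at PC=0 (depth now 1)
Event 22 (EXEC): [IRQ1] PC=0: INC 4 -> ACC=32
Event 23 (EXEC): [IRQ1] PC=1: IRET -> resume MAIN at PC=2 (depth now 0)
Event 24 (EXEC): [MAIN] PC=2: DEC 1 -> ACC=31
Event 25 (EXEC): [MAIN] PC=3: DEC 1 -> ACC=30
Event 26 (EXEC): [MAIN] PC=4: HALT

Answer: 30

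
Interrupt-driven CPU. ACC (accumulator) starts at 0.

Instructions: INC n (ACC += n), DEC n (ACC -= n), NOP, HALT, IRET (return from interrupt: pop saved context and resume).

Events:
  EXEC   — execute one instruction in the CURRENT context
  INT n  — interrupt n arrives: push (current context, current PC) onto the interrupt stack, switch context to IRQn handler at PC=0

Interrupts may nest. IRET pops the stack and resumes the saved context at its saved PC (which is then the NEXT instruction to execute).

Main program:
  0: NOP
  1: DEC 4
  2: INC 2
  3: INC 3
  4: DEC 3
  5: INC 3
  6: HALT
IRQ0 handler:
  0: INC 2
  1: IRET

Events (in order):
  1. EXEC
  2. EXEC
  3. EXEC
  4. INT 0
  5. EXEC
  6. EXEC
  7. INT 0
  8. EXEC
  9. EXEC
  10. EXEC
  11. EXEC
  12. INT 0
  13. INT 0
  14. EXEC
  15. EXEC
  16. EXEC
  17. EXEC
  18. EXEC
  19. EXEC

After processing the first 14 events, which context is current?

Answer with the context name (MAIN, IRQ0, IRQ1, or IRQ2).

Answer: IRQ0

Derivation:
Event 1 (EXEC): [MAIN] PC=0: NOP
Event 2 (EXEC): [MAIN] PC=1: DEC 4 -> ACC=-4
Event 3 (EXEC): [MAIN] PC=2: INC 2 -> ACC=-2
Event 4 (INT 0): INT 0 arrives: push (MAIN, PC=3), enter IRQ0 at PC=0 (depth now 1)
Event 5 (EXEC): [IRQ0] PC=0: INC 2 -> ACC=0
Event 6 (EXEC): [IRQ0] PC=1: IRET -> resume MAIN at PC=3 (depth now 0)
Event 7 (INT 0): INT 0 arrives: push (MAIN, PC=3), enter IRQ0 at PC=0 (depth now 1)
Event 8 (EXEC): [IRQ0] PC=0: INC 2 -> ACC=2
Event 9 (EXEC): [IRQ0] PC=1: IRET -> resume MAIN at PC=3 (depth now 0)
Event 10 (EXEC): [MAIN] PC=3: INC 3 -> ACC=5
Event 11 (EXEC): [MAIN] PC=4: DEC 3 -> ACC=2
Event 12 (INT 0): INT 0 arrives: push (MAIN, PC=5), enter IRQ0 at PC=0 (depth now 1)
Event 13 (INT 0): INT 0 arrives: push (IRQ0, PC=0), enter IRQ0 at PC=0 (depth now 2)
Event 14 (EXEC): [IRQ0] PC=0: INC 2 -> ACC=4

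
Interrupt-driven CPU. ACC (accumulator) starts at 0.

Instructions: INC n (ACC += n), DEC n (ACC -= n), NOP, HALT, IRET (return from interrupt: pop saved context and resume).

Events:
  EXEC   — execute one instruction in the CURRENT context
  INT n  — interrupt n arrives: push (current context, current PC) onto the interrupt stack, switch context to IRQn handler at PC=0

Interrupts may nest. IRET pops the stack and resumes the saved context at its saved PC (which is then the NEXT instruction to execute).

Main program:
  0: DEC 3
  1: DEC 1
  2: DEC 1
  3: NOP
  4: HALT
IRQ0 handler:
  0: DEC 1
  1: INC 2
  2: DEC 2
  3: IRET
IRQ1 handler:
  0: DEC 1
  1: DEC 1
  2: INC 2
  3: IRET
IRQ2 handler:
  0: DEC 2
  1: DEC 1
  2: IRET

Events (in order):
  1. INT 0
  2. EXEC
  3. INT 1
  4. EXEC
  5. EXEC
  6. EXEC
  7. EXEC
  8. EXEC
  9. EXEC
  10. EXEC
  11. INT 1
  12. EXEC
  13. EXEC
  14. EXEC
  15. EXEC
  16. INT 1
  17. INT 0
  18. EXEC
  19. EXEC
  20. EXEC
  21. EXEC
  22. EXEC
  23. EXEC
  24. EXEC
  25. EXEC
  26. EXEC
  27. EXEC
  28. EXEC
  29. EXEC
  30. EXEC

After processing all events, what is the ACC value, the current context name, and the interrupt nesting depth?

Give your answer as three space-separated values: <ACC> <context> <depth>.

Answer: -7 MAIN 0

Derivation:
Event 1 (INT 0): INT 0 arrives: push (MAIN, PC=0), enter IRQ0 at PC=0 (depth now 1)
Event 2 (EXEC): [IRQ0] PC=0: DEC 1 -> ACC=-1
Event 3 (INT 1): INT 1 arrives: push (IRQ0, PC=1), enter IRQ1 at PC=0 (depth now 2)
Event 4 (EXEC): [IRQ1] PC=0: DEC 1 -> ACC=-2
Event 5 (EXEC): [IRQ1] PC=1: DEC 1 -> ACC=-3
Event 6 (EXEC): [IRQ1] PC=2: INC 2 -> ACC=-1
Event 7 (EXEC): [IRQ1] PC=3: IRET -> resume IRQ0 at PC=1 (depth now 1)
Event 8 (EXEC): [IRQ0] PC=1: INC 2 -> ACC=1
Event 9 (EXEC): [IRQ0] PC=2: DEC 2 -> ACC=-1
Event 10 (EXEC): [IRQ0] PC=3: IRET -> resume MAIN at PC=0 (depth now 0)
Event 11 (INT 1): INT 1 arrives: push (MAIN, PC=0), enter IRQ1 at PC=0 (depth now 1)
Event 12 (EXEC): [IRQ1] PC=0: DEC 1 -> ACC=-2
Event 13 (EXEC): [IRQ1] PC=1: DEC 1 -> ACC=-3
Event 14 (EXEC): [IRQ1] PC=2: INC 2 -> ACC=-1
Event 15 (EXEC): [IRQ1] PC=3: IRET -> resume MAIN at PC=0 (depth now 0)
Event 16 (INT 1): INT 1 arrives: push (MAIN, PC=0), enter IRQ1 at PC=0 (depth now 1)
Event 17 (INT 0): INT 0 arrives: push (IRQ1, PC=0), enter IRQ0 at PC=0 (depth now 2)
Event 18 (EXEC): [IRQ0] PC=0: DEC 1 -> ACC=-2
Event 19 (EXEC): [IRQ0] PC=1: INC 2 -> ACC=0
Event 20 (EXEC): [IRQ0] PC=2: DEC 2 -> ACC=-2
Event 21 (EXEC): [IRQ0] PC=3: IRET -> resume IRQ1 at PC=0 (depth now 1)
Event 22 (EXEC): [IRQ1] PC=0: DEC 1 -> ACC=-3
Event 23 (EXEC): [IRQ1] PC=1: DEC 1 -> ACC=-4
Event 24 (EXEC): [IRQ1] PC=2: INC 2 -> ACC=-2
Event 25 (EXEC): [IRQ1] PC=3: IRET -> resume MAIN at PC=0 (depth now 0)
Event 26 (EXEC): [MAIN] PC=0: DEC 3 -> ACC=-5
Event 27 (EXEC): [MAIN] PC=1: DEC 1 -> ACC=-6
Event 28 (EXEC): [MAIN] PC=2: DEC 1 -> ACC=-7
Event 29 (EXEC): [MAIN] PC=3: NOP
Event 30 (EXEC): [MAIN] PC=4: HALT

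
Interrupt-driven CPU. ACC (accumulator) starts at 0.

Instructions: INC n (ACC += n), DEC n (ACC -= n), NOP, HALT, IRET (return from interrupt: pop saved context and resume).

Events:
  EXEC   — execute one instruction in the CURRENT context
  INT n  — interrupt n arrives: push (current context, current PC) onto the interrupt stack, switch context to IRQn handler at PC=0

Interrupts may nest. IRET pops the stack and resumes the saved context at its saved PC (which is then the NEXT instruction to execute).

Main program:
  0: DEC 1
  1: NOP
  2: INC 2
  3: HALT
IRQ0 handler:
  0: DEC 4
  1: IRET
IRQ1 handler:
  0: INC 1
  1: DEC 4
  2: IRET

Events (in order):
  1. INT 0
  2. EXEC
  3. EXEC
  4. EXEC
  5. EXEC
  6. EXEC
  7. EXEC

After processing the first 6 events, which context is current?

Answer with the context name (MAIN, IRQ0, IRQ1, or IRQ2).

Answer: MAIN

Derivation:
Event 1 (INT 0): INT 0 arrives: push (MAIN, PC=0), enter IRQ0 at PC=0 (depth now 1)
Event 2 (EXEC): [IRQ0] PC=0: DEC 4 -> ACC=-4
Event 3 (EXEC): [IRQ0] PC=1: IRET -> resume MAIN at PC=0 (depth now 0)
Event 4 (EXEC): [MAIN] PC=0: DEC 1 -> ACC=-5
Event 5 (EXEC): [MAIN] PC=1: NOP
Event 6 (EXEC): [MAIN] PC=2: INC 2 -> ACC=-3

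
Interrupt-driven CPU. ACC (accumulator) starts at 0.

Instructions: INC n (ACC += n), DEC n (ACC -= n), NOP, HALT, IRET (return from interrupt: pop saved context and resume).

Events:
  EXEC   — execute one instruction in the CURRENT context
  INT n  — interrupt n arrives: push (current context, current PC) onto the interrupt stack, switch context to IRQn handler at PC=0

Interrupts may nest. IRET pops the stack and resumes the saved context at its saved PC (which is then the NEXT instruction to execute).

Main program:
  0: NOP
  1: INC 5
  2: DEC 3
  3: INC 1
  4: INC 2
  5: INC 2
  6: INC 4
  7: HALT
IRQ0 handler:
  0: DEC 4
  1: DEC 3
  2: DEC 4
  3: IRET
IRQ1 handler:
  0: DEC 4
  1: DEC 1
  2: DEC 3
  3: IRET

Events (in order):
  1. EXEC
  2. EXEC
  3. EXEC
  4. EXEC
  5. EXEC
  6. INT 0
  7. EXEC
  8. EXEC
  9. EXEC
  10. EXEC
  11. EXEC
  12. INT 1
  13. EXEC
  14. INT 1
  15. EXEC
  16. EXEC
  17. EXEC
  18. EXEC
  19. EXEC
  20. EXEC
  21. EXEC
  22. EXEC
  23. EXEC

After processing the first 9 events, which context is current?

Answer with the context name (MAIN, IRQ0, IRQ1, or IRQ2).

Answer: IRQ0

Derivation:
Event 1 (EXEC): [MAIN] PC=0: NOP
Event 2 (EXEC): [MAIN] PC=1: INC 5 -> ACC=5
Event 3 (EXEC): [MAIN] PC=2: DEC 3 -> ACC=2
Event 4 (EXEC): [MAIN] PC=3: INC 1 -> ACC=3
Event 5 (EXEC): [MAIN] PC=4: INC 2 -> ACC=5
Event 6 (INT 0): INT 0 arrives: push (MAIN, PC=5), enter IRQ0 at PC=0 (depth now 1)
Event 7 (EXEC): [IRQ0] PC=0: DEC 4 -> ACC=1
Event 8 (EXEC): [IRQ0] PC=1: DEC 3 -> ACC=-2
Event 9 (EXEC): [IRQ0] PC=2: DEC 4 -> ACC=-6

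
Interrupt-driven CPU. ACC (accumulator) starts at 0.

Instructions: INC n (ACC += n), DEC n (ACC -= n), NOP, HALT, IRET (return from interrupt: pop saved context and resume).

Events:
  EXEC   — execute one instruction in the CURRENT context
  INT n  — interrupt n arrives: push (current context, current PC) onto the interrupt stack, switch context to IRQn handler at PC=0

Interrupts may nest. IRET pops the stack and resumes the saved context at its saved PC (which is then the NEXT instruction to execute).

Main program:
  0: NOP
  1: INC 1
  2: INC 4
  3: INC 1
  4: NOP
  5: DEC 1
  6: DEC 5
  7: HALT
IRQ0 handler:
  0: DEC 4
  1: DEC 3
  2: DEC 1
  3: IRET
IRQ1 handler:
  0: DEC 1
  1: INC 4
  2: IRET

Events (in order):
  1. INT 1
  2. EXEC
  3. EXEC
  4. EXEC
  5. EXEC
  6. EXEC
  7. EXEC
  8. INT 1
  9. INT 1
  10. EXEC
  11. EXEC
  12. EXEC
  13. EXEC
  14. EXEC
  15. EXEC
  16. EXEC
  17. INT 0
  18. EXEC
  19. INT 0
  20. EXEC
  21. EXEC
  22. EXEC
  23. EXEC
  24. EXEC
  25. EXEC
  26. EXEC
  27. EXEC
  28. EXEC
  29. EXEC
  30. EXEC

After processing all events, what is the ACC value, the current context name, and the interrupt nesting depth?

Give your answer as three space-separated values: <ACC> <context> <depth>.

Answer: -7 MAIN 0

Derivation:
Event 1 (INT 1): INT 1 arrives: push (MAIN, PC=0), enter IRQ1 at PC=0 (depth now 1)
Event 2 (EXEC): [IRQ1] PC=0: DEC 1 -> ACC=-1
Event 3 (EXEC): [IRQ1] PC=1: INC 4 -> ACC=3
Event 4 (EXEC): [IRQ1] PC=2: IRET -> resume MAIN at PC=0 (depth now 0)
Event 5 (EXEC): [MAIN] PC=0: NOP
Event 6 (EXEC): [MAIN] PC=1: INC 1 -> ACC=4
Event 7 (EXEC): [MAIN] PC=2: INC 4 -> ACC=8
Event 8 (INT 1): INT 1 arrives: push (MAIN, PC=3), enter IRQ1 at PC=0 (depth now 1)
Event 9 (INT 1): INT 1 arrives: push (IRQ1, PC=0), enter IRQ1 at PC=0 (depth now 2)
Event 10 (EXEC): [IRQ1] PC=0: DEC 1 -> ACC=7
Event 11 (EXEC): [IRQ1] PC=1: INC 4 -> ACC=11
Event 12 (EXEC): [IRQ1] PC=2: IRET -> resume IRQ1 at PC=0 (depth now 1)
Event 13 (EXEC): [IRQ1] PC=0: DEC 1 -> ACC=10
Event 14 (EXEC): [IRQ1] PC=1: INC 4 -> ACC=14
Event 15 (EXEC): [IRQ1] PC=2: IRET -> resume MAIN at PC=3 (depth now 0)
Event 16 (EXEC): [MAIN] PC=3: INC 1 -> ACC=15
Event 17 (INT 0): INT 0 arrives: push (MAIN, PC=4), enter IRQ0 at PC=0 (depth now 1)
Event 18 (EXEC): [IRQ0] PC=0: DEC 4 -> ACC=11
Event 19 (INT 0): INT 0 arrives: push (IRQ0, PC=1), enter IRQ0 at PC=0 (depth now 2)
Event 20 (EXEC): [IRQ0] PC=0: DEC 4 -> ACC=7
Event 21 (EXEC): [IRQ0] PC=1: DEC 3 -> ACC=4
Event 22 (EXEC): [IRQ0] PC=2: DEC 1 -> ACC=3
Event 23 (EXEC): [IRQ0] PC=3: IRET -> resume IRQ0 at PC=1 (depth now 1)
Event 24 (EXEC): [IRQ0] PC=1: DEC 3 -> ACC=0
Event 25 (EXEC): [IRQ0] PC=2: DEC 1 -> ACC=-1
Event 26 (EXEC): [IRQ0] PC=3: IRET -> resume MAIN at PC=4 (depth now 0)
Event 27 (EXEC): [MAIN] PC=4: NOP
Event 28 (EXEC): [MAIN] PC=5: DEC 1 -> ACC=-2
Event 29 (EXEC): [MAIN] PC=6: DEC 5 -> ACC=-7
Event 30 (EXEC): [MAIN] PC=7: HALT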